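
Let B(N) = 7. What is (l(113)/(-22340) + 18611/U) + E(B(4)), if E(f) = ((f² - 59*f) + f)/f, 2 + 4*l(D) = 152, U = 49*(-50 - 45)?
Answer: -2287828801/41597080 ≈ -55.000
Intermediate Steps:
U = -4655 (U = 49*(-95) = -4655)
l(D) = 75/2 (l(D) = -½ + (¼)*152 = -½ + 38 = 75/2)
E(f) = (f² - 58*f)/f
(l(113)/(-22340) + 18611/U) + E(B(4)) = ((75/2)/(-22340) + 18611/(-4655)) + (-58 + 7) = ((75/2)*(-1/22340) + 18611*(-1/4655)) - 51 = (-15/8936 - 18611/4655) - 51 = -166377721/41597080 - 51 = -2287828801/41597080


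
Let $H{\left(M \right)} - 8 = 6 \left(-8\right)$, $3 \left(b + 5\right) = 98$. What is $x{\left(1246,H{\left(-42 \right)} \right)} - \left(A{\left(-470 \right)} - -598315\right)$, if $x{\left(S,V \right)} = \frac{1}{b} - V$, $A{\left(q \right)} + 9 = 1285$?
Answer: $- \frac{49762730}{83} \approx -5.9955 \cdot 10^{5}$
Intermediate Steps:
$b = \frac{83}{3}$ ($b = -5 + \frac{1}{3} \cdot 98 = -5 + \frac{98}{3} = \frac{83}{3} \approx 27.667$)
$H{\left(M \right)} = -40$ ($H{\left(M \right)} = 8 + 6 \left(-8\right) = 8 - 48 = -40$)
$A{\left(q \right)} = 1276$ ($A{\left(q \right)} = -9 + 1285 = 1276$)
$x{\left(S,V \right)} = \frac{3}{83} - V$ ($x{\left(S,V \right)} = \frac{1}{\frac{83}{3}} - V = \frac{3}{83} - V$)
$x{\left(1246,H{\left(-42 \right)} \right)} - \left(A{\left(-470 \right)} - -598315\right) = \left(\frac{3}{83} - -40\right) - \left(1276 - -598315\right) = \left(\frac{3}{83} + 40\right) - \left(1276 + 598315\right) = \frac{3323}{83} - 599591 = - \frac{49762730}{83}$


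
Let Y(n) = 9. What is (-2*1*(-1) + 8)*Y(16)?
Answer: 90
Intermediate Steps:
(-2*1*(-1) + 8)*Y(16) = (-2*1*(-1) + 8)*9 = (-2*(-1) + 8)*9 = (2 + 8)*9 = 10*9 = 90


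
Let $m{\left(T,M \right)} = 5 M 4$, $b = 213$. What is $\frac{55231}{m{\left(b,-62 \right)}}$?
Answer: $- \frac{55231}{1240} \approx -44.541$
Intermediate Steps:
$m{\left(T,M \right)} = 20 M$
$\frac{55231}{m{\left(b,-62 \right)}} = \frac{55231}{20 \left(-62\right)} = \frac{55231}{-1240} = 55231 \left(- \frac{1}{1240}\right) = - \frac{55231}{1240}$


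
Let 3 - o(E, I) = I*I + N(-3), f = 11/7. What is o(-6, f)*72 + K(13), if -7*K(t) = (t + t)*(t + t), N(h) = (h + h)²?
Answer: -129868/49 ≈ -2650.4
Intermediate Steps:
N(h) = 4*h² (N(h) = (2*h)² = 4*h²)
f = 11/7 (f = 11*(⅐) = 11/7 ≈ 1.5714)
o(E, I) = -33 - I² (o(E, I) = 3 - (I*I + 4*(-3)²) = 3 - (I² + 4*9) = 3 - (I² + 36) = 3 - (36 + I²) = 3 + (-36 - I²) = -33 - I²)
K(t) = -4*t²/7 (K(t) = -(t + t)*(t + t)/7 = -2*t*2*t/7 = -4*t²/7)
o(-6, f)*72 + K(13) = (-33 - (11/7)²)*72 - 4/7*13² = (-33 - 1*121/49)*72 - 4/7*169 = (-33 - 121/49)*72 - 676/7 = -1738/49*72 - 676/7 = -125136/49 - 676/7 = -129868/49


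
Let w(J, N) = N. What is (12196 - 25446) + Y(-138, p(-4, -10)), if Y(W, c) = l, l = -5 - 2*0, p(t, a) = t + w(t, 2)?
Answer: -13255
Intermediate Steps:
p(t, a) = 2 + t (p(t, a) = t + 2 = 2 + t)
l = -5 (l = -5 + 0 = -5)
Y(W, c) = -5
(12196 - 25446) + Y(-138, p(-4, -10)) = (12196 - 25446) - 5 = -13250 - 5 = -13255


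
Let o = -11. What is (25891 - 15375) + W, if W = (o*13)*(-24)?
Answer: 13948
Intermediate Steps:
W = 3432 (W = -11*13*(-24) = -143*(-24) = 3432)
(25891 - 15375) + W = (25891 - 15375) + 3432 = 10516 + 3432 = 13948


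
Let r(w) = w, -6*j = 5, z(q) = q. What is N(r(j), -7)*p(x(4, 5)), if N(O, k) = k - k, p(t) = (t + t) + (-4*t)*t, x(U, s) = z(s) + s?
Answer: 0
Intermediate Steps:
j = -⅚ (j = -⅙*5 = -⅚ ≈ -0.83333)
x(U, s) = 2*s (x(U, s) = s + s = 2*s)
p(t) = -4*t² + 2*t (p(t) = 2*t - 4*t² = -4*t² + 2*t)
N(O, k) = 0
N(r(j), -7)*p(x(4, 5)) = 0*(2*(2*5)*(1 - 4*5)) = 0*(2*10*(1 - 2*10)) = 0*(2*10*(1 - 20)) = 0*(2*10*(-19)) = 0*(-380) = 0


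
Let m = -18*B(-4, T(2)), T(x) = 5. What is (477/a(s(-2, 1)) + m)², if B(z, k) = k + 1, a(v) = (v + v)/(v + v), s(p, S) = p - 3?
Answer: 136161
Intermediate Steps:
s(p, S) = -3 + p
a(v) = 1 (a(v) = (2*v)/((2*v)) = (2*v)*(1/(2*v)) = 1)
B(z, k) = 1 + k
m = -108 (m = -18*(1 + 5) = -18*6 = -108)
(477/a(s(-2, 1)) + m)² = (477/1 - 108)² = (477*1 - 108)² = (477 - 108)² = 369² = 136161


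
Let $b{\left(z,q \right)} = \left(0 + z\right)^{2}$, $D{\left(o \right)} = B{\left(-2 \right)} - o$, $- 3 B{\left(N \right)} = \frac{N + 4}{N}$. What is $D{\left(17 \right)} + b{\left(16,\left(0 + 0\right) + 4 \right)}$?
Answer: $\frac{718}{3} \approx 239.33$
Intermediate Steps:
$B{\left(N \right)} = - \frac{4 + N}{3 N}$ ($B{\left(N \right)} = - \frac{\left(N + 4\right) \frac{1}{N}}{3} = - \frac{\left(4 + N\right) \frac{1}{N}}{3} = - \frac{\frac{1}{N} \left(4 + N\right)}{3} = - \frac{4 + N}{3 N}$)
$D{\left(o \right)} = \frac{1}{3} - o$ ($D{\left(o \right)} = \frac{-4 - -2}{3 \left(-2\right)} - o = \frac{1}{3} \left(- \frac{1}{2}\right) \left(-4 + 2\right) - o = \frac{1}{3} \left(- \frac{1}{2}\right) \left(-2\right) - o = \frac{1}{3} - o$)
$b{\left(z,q \right)} = z^{2}$
$D{\left(17 \right)} + b{\left(16,\left(0 + 0\right) + 4 \right)} = \left(\frac{1}{3} - 17\right) + 16^{2} = \left(\frac{1}{3} - 17\right) + 256 = - \frac{50}{3} + 256 = \frac{718}{3}$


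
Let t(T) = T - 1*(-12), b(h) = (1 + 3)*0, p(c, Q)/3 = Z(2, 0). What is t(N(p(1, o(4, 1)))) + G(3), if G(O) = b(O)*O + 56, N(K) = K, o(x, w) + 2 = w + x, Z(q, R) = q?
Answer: 74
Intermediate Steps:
o(x, w) = -2 + w + x (o(x, w) = -2 + (w + x) = -2 + w + x)
p(c, Q) = 6 (p(c, Q) = 3*2 = 6)
b(h) = 0 (b(h) = 4*0 = 0)
G(O) = 56 (G(O) = 0*O + 56 = 0 + 56 = 56)
t(T) = 12 + T (t(T) = T + 12 = 12 + T)
t(N(p(1, o(4, 1)))) + G(3) = (12 + 6) + 56 = 18 + 56 = 74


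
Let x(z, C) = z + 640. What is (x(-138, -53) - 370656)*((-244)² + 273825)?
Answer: -123394907594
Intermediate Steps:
x(z, C) = 640 + z
(x(-138, -53) - 370656)*((-244)² + 273825) = ((640 - 138) - 370656)*((-244)² + 273825) = (502 - 370656)*(59536 + 273825) = -370154*333361 = -123394907594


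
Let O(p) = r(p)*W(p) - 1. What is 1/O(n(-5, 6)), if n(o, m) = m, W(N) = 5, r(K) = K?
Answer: 1/29 ≈ 0.034483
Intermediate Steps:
O(p) = -1 + 5*p (O(p) = p*5 - 1 = 5*p - 1 = -1 + 5*p)
1/O(n(-5, 6)) = 1/(-1 + 5*6) = 1/(-1 + 30) = 1/29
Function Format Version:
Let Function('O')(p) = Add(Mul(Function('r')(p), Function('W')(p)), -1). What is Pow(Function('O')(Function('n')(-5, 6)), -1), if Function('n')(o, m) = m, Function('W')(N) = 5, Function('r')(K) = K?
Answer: Rational(1, 29) ≈ 0.034483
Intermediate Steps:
Function('O')(p) = Add(-1, Mul(5, p)) (Function('O')(p) = Add(Mul(p, 5), -1) = Add(Mul(5, p), -1) = Add(-1, Mul(5, p)))
Pow(Function('O')(Function('n')(-5, 6)), -1) = Pow(Add(-1, Mul(5, 6)), -1) = Pow(Add(-1, 30), -1) = Pow(29, -1) = Rational(1, 29)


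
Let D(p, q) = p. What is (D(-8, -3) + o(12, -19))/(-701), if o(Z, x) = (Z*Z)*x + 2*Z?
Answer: 2720/701 ≈ 3.8802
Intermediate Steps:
o(Z, x) = 2*Z + x*Z**2 (o(Z, x) = Z**2*x + 2*Z = x*Z**2 + 2*Z = 2*Z + x*Z**2)
(D(-8, -3) + o(12, -19))/(-701) = (-8 + 12*(2 + 12*(-19)))/(-701) = (-8 + 12*(2 - 228))*(-1/701) = (-8 + 12*(-226))*(-1/701) = (-8 - 2712)*(-1/701) = -2720*(-1/701) = 2720/701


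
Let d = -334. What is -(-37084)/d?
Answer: -18542/167 ≈ -111.03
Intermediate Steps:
-(-37084)/d = -(-37084)/(-334) = -(-37084)*(-1)/334 = -146*127/167 = -18542/167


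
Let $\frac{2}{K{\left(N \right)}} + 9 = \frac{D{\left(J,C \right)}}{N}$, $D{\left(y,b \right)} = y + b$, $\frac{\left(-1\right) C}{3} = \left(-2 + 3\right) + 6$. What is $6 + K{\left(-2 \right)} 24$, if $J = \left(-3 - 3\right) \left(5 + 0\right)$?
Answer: $\frac{98}{11} \approx 8.9091$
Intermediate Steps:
$J = -30$ ($J = \left(-6\right) 5 = -30$)
$C = -21$ ($C = - 3 \left(\left(-2 + 3\right) + 6\right) = - 3 \left(1 + 6\right) = \left(-3\right) 7 = -21$)
$D{\left(y,b \right)} = b + y$
$K{\left(N \right)} = \frac{2}{-9 - \frac{51}{N}}$ ($K{\left(N \right)} = \frac{2}{-9 + \frac{-21 - 30}{N}} = \frac{2}{-9 - \frac{51}{N}}$)
$6 + K{\left(-2 \right)} 24 = 6 + \left(-2\right) \left(-2\right) \frac{1}{51 + 9 \left(-2\right)} 24 = 6 + \left(-2\right) \left(-2\right) \frac{1}{51 - 18} \cdot 24 = 6 + \left(-2\right) \left(-2\right) \frac{1}{33} \cdot 24 = 6 + \frac{4}{33} \cdot 24 = 6 + \frac{32}{11} = \frac{98}{11}$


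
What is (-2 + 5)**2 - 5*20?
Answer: -91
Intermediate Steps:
(-2 + 5)**2 - 5*20 = 3**2 - 100 = 9 - 100 = -91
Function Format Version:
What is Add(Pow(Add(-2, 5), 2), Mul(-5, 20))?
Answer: -91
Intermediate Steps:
Add(Pow(Add(-2, 5), 2), Mul(-5, 20)) = Add(Pow(3, 2), -100) = Add(9, -100) = -91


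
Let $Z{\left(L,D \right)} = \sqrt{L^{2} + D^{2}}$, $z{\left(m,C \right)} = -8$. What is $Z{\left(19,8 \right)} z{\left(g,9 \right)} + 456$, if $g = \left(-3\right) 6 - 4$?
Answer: $456 - 40 \sqrt{17} \approx 291.08$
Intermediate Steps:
$g = -22$ ($g = -18 - 4 = -22$)
$Z{\left(L,D \right)} = \sqrt{D^{2} + L^{2}}$
$Z{\left(19,8 \right)} z{\left(g,9 \right)} + 456 = \sqrt{8^{2} + 19^{2}} \left(-8\right) + 456 = \sqrt{64 + 361} \left(-8\right) + 456 = \sqrt{425} \left(-8\right) + 456 = 5 \sqrt{17} \left(-8\right) + 456 = - 40 \sqrt{17} + 456 = 456 - 40 \sqrt{17}$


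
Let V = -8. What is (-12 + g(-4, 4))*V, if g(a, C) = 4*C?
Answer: -32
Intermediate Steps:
(-12 + g(-4, 4))*V = (-12 + 4*4)*(-8) = (-12 + 16)*(-8) = 4*(-8) = -32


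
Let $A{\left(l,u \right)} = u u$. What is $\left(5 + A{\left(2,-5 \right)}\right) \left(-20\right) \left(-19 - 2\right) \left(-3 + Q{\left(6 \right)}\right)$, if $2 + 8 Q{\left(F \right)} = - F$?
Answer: $-50400$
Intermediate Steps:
$A{\left(l,u \right)} = u^{2}$
$Q{\left(F \right)} = - \frac{1}{4} - \frac{F}{8}$ ($Q{\left(F \right)} = - \frac{1}{4} + \frac{\left(-1\right) F}{8} = - \frac{1}{4} - \frac{F}{8}$)
$\left(5 + A{\left(2,-5 \right)}\right) \left(-20\right) \left(-19 - 2\right) \left(-3 + Q{\left(6 \right)}\right) = \left(5 + \left(-5\right)^{2}\right) \left(-20\right) \left(-19 - 2\right) \left(-3 - 1\right) = \left(5 + 25\right) \left(-20\right) \left(- 21 \left(-3 - 1\right)\right) = 30 \left(-20\right) \left(- 21 \left(-3 - 1\right)\right) = - 600 \left(\left(-21\right) \left(-4\right)\right) = \left(-600\right) 84 = -50400$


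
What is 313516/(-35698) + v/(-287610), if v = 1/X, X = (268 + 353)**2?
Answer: -17386689419249429/1979707698770490 ≈ -8.7825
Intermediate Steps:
X = 385641 (X = 621**2 = 385641)
v = 1/385641 ≈ 2.5931e-6
313516/(-35698) + v/(-287610) = 313516/(-35698) + (1/385641)/(-287610) = 313516*(-1/35698) + (1/385641)*(-1/287610) = -156758/17849 - 1/110914208010 = -17386689419249429/1979707698770490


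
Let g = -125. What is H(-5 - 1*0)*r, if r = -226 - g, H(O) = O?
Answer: 505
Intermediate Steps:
r = -101 (r = -226 - 1*(-125) = -226 + 125 = -101)
H(-5 - 1*0)*r = (-5 - 1*0)*(-101) = (-5 + 0)*(-101) = -5*(-101) = 505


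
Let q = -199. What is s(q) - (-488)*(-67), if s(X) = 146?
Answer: -32550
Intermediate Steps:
s(q) - (-488)*(-67) = 146 - (-488)*(-67) = 146 - 1*32696 = 146 - 32696 = -32550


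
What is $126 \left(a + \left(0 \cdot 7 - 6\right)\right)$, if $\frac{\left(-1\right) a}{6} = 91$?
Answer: $-69552$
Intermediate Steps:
$a = -546$ ($a = \left(-6\right) 91 = -546$)
$126 \left(a + \left(0 \cdot 7 - 6\right)\right) = 126 \left(-546 + \left(0 \cdot 7 - 6\right)\right) = 126 \left(-546 + \left(0 - 6\right)\right) = 126 \left(-546 - 6\right) = 126 \left(-552\right) = -69552$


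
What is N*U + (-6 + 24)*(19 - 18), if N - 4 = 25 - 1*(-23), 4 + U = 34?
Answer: 1578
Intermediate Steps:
U = 30 (U = -4 + 34 = 30)
N = 52 (N = 4 + (25 - 1*(-23)) = 4 + (25 + 23) = 4 + 48 = 52)
N*U + (-6 + 24)*(19 - 18) = 52*30 + (-6 + 24)*(19 - 18) = 1560 + 18*1 = 1560 + 18 = 1578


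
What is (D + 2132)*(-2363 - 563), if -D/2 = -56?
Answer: -6565944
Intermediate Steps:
D = 112 (D = -2*(-56) = 112)
(D + 2132)*(-2363 - 563) = (112 + 2132)*(-2363 - 563) = 2244*(-2926) = -6565944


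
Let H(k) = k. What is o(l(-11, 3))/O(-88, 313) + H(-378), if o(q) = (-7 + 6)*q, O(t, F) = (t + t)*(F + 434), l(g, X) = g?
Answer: -4517857/11952 ≈ -378.00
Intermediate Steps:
O(t, F) = 2*t*(434 + F) (O(t, F) = (2*t)*(434 + F) = 2*t*(434 + F))
o(q) = -q
o(l(-11, 3))/O(-88, 313) + H(-378) = (-1*(-11))/((2*(-88)*(434 + 313))) - 378 = 11/((2*(-88)*747)) - 378 = 11/(-131472) - 378 = 11*(-1/131472) - 378 = -1/11952 - 378 = -4517857/11952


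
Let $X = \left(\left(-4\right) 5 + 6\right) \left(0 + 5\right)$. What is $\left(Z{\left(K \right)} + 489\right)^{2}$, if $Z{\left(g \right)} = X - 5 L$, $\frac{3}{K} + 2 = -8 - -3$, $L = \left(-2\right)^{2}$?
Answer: $159201$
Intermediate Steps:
$L = 4$
$K = - \frac{3}{7}$ ($K = \frac{3}{-2 - 5} = \frac{3}{-7} = 3 \left(- \frac{1}{7}\right) = - \frac{3}{7} \approx -0.42857$)
$X = -70$ ($X = \left(-20 + 6\right) 5 = \left(-14\right) 5 = -70$)
$Z{\left(g \right)} = -90$ ($Z{\left(g \right)} = -70 - 20 = -90$)
$\left(Z{\left(K \right)} + 489\right)^{2} = \left(-90 + 489\right)^{2} = 399^{2} = 159201$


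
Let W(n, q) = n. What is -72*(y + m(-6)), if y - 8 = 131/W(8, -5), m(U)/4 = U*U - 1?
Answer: -11835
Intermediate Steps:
m(U) = -4 + 4*U**2 (m(U) = 4*(U*U - 1) = 4*(U**2 - 1) = 4*(-1 + U**2) = -4 + 4*U**2)
y = 195/8 (y = 8 + 131/8 = 195/8 ≈ 24.375)
-72*(y + m(-6)) = -72*(195/8 + (-4 + 4*(-6)**2)) = -72*(195/8 + (-4 + 4*36)) = -72*(195/8 + (-4 + 144)) = -72*(195/8 + 140) = -72*1315/8 = -11835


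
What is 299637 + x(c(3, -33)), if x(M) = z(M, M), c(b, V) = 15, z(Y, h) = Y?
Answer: 299652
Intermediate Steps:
x(M) = M
299637 + x(c(3, -33)) = 299637 + 15 = 299652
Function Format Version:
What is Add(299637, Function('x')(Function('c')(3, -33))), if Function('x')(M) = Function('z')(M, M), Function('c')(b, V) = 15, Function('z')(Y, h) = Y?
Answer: 299652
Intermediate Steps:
Function('x')(M) = M
Add(299637, Function('x')(Function('c')(3, -33))) = Add(299637, 15) = 299652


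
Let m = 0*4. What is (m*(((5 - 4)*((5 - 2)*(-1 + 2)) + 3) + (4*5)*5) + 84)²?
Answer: 7056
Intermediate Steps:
m = 0
(m*(((5 - 4)*((5 - 2)*(-1 + 2)) + 3) + (4*5)*5) + 84)² = (0*(((5 - 4)*((5 - 2)*(-1 + 2)) + 3) + (4*5)*5) + 84)² = (0*((1*(3*1) + 3) + 20*5) + 84)² = (0*((1*3 + 3) + 100) + 84)² = (0*((3 + 3) + 100) + 84)² = (0*(6 + 100) + 84)² = (0*106 + 84)² = (0 + 84)² = 84² = 7056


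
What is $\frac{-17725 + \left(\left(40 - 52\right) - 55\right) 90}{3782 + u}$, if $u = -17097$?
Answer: $\frac{4751}{2663} \approx 1.7841$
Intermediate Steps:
$\frac{-17725 + \left(\left(40 - 52\right) - 55\right) 90}{3782 + u} = \frac{-17725 + \left(\left(40 - 52\right) - 55\right) 90}{3782 - 17097} = \frac{-17725 + \left(\left(40 - 52\right) - 55\right) 90}{-13315} = \left(-17725 + \left(-12 - 55\right) 90\right) \left(- \frac{1}{13315}\right) = \left(-17725 - 6030\right) \left(- \frac{1}{13315}\right) = \left(-23755\right) \left(- \frac{1}{13315}\right) = \frac{4751}{2663}$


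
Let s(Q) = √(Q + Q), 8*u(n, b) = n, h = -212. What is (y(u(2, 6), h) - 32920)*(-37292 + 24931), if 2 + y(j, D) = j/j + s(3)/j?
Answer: 406936481 - 49444*√6 ≈ 4.0682e+8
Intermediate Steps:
u(n, b) = n/8
s(Q) = √2*√Q (s(Q) = √(2*Q) = √2*√Q)
y(j, D) = -1 + √6/j (y(j, D) = -2 + (j/j + (√2*√3)/j) = -2 + (1 + √6/j) = -1 + √6/j)
(y(u(2, 6), h) - 32920)*(-37292 + 24931) = ((√6 - 2/8)/(((⅛)*2)) - 32920)*(-37292 + 24931) = ((√6 - 1*¼)/(¼) - 32920)*(-12361) = (4*(√6 - ¼) - 32920)*(-12361) = (4*(-¼ + √6) - 32920)*(-12361) = ((-1 + 4*√6) - 32920)*(-12361) = (-32921 + 4*√6)*(-12361) = 406936481 - 49444*√6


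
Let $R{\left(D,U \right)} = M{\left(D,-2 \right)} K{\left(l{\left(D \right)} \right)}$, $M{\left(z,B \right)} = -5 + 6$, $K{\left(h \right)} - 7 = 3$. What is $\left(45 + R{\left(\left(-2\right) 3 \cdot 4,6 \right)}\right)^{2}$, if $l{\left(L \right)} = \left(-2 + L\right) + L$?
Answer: $3025$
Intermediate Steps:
$l{\left(L \right)} = -2 + 2 L$
$K{\left(h \right)} = 10$ ($K{\left(h \right)} = 7 + 3 = 10$)
$M{\left(z,B \right)} = 1$
$R{\left(D,U \right)} = 10$ ($R{\left(D,U \right)} = 1 \cdot 10 = 10$)
$\left(45 + R{\left(\left(-2\right) 3 \cdot 4,6 \right)}\right)^{2} = \left(45 + 10\right)^{2} = 55^{2} = 3025$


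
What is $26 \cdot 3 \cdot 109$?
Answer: $8502$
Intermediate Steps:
$26 \cdot 3 \cdot 109 = 78 \cdot 109 = 8502$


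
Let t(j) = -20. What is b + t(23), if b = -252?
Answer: -272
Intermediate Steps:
b + t(23) = -252 - 20 = -272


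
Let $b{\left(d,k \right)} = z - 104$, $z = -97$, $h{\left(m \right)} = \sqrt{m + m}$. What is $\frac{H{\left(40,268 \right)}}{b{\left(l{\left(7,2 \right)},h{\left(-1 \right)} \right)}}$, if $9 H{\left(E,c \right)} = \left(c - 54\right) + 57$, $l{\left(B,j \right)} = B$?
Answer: $- \frac{271}{1809} \approx -0.14981$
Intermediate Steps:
$h{\left(m \right)} = \sqrt{2} \sqrt{m}$ ($h{\left(m \right)} = \sqrt{2 m} = \sqrt{2} \sqrt{m}$)
$H{\left(E,c \right)} = \frac{1}{3} + \frac{c}{9}$ ($H{\left(E,c \right)} = \frac{\left(c - 54\right) + 57}{9} = \frac{\left(-54 + c\right) + 57}{9} = \frac{3 + c}{9} = \frac{1}{3} + \frac{c}{9}$)
$b{\left(d,k \right)} = -201$ ($b{\left(d,k \right)} = -97 - 104 = -201$)
$\frac{H{\left(40,268 \right)}}{b{\left(l{\left(7,2 \right)},h{\left(-1 \right)} \right)}} = \frac{\frac{1}{3} + \frac{1}{9} \cdot 268}{-201} = \left(\frac{1}{3} + \frac{268}{9}\right) \left(- \frac{1}{201}\right) = \frac{271}{9} \left(- \frac{1}{201}\right) = - \frac{271}{1809}$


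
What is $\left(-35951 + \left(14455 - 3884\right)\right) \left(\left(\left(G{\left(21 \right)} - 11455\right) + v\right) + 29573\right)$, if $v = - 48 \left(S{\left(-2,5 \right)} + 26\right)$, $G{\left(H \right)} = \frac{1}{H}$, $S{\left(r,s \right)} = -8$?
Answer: $- \frac{3065354100}{7} \approx -4.3791 \cdot 10^{8}$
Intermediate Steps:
$v = -864$ ($v = - 48 \left(-8 + 26\right) = \left(-48\right) 18 = -864$)
$\left(-35951 + \left(14455 - 3884\right)\right) \left(\left(\left(G{\left(21 \right)} - 11455\right) + v\right) + 29573\right) = \left(-35951 + \left(14455 - 3884\right)\right) \left(\left(\left(\frac{1}{21} - 11455\right) - 864\right) + 29573\right) = \left(-35951 + 10571\right) \left(\left(- \frac{240554}{21} - 864\right) + 29573\right) = - 25380 \left(- \frac{258698}{21} + 29573\right) = \left(-25380\right) \frac{362335}{21} = - \frac{3065354100}{7}$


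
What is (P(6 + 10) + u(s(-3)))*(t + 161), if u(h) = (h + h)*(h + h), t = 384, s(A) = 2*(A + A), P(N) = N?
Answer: 322640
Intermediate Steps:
s(A) = 4*A (s(A) = 2*(2*A) = 4*A)
u(h) = 4*h² (u(h) = (2*h)*(2*h) = 4*h²)
(P(6 + 10) + u(s(-3)))*(t + 161) = ((6 + 10) + 4*(4*(-3))²)*(384 + 161) = (16 + 4*(-12)²)*545 = (16 + 4*144)*545 = (16 + 576)*545 = 592*545 = 322640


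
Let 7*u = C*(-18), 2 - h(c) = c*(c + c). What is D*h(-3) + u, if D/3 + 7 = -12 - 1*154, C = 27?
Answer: 57642/7 ≈ 8234.6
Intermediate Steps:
D = -519 (D = -21 + 3*(-12 - 1*154) = -21 + 3*(-12 - 154) = -21 + 3*(-166) = -21 - 498 = -519)
h(c) = 2 - 2*c² (h(c) = 2 - c*(c + c) = 2 - c*2*c = 2 - 2*c²)
u = -486/7 (u = (27*(-18))/7 = (⅐)*(-486) = -486/7 ≈ -69.429)
D*h(-3) + u = -519*(2 - 2*(-3)²) - 486/7 = -519*(2 - 2*9) - 486/7 = -519*(2 - 18) - 486/7 = -519*(-16) - 486/7 = 8304 - 486/7 = 57642/7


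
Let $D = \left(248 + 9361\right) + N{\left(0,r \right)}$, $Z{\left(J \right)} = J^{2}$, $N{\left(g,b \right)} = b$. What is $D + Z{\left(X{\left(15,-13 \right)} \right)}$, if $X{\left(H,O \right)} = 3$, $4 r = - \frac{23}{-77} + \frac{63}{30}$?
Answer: $\frac{29625287}{3080} \approx 9618.6$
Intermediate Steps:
$r = \frac{1847}{3080}$ ($r = \frac{- \frac{23}{-77} + \frac{63}{30}}{4} = \frac{\left(-23\right) \left(- \frac{1}{77}\right) + 63 \cdot \frac{1}{30}}{4} = \frac{\frac{23}{77} + \frac{21}{10}}{4} = \frac{1}{4} \cdot \frac{1847}{770} = \frac{1847}{3080} \approx 0.59968$)
$D = \frac{29597567}{3080}$ ($D = \left(248 + 9361\right) + \frac{1847}{3080} = 9609 + \frac{1847}{3080} = \frac{29597567}{3080} \approx 9609.6$)
$D + Z{\left(X{\left(15,-13 \right)} \right)} = \frac{29597567}{3080} + 3^{2} = \frac{29597567}{3080} + 9 = \frac{29625287}{3080}$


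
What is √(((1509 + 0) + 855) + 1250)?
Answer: √3614 ≈ 60.117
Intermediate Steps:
√(((1509 + 0) + 855) + 1250) = √((1509 + 855) + 1250) = √(2364 + 1250) = √3614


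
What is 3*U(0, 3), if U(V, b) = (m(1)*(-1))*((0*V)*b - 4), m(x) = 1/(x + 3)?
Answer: 3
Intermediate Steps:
m(x) = 1/(3 + x)
U(V, b) = 1 (U(V, b) = (-1/(3 + 1))*((0*V)*b - 4) = (-1/4)*(0*b - 4) = ((¼)*(-1))*(0 - 4) = -¼*(-4) = 1)
3*U(0, 3) = 3*1 = 3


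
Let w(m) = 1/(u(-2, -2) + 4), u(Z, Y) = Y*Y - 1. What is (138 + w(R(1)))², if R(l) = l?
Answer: 935089/49 ≈ 19083.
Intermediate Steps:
u(Z, Y) = -1 + Y² (u(Z, Y) = Y² - 1 = -1 + Y²)
w(m) = ⅐ (w(m) = 1/((-1 + (-2)²) + 4) = 1/((-1 + 4) + 4) = 1/(3 + 4) = 1/7 = ⅐)
(138 + w(R(1)))² = (138 + ⅐)² = (967/7)² = 935089/49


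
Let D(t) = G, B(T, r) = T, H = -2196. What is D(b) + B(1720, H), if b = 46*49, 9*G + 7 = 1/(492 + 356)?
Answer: 13121105/7632 ≈ 1719.2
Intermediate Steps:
G = -5935/7632 (G = -7/9 + 1/(9*(492 + 356)) = -7/9 + (1/9)/848 = -7/9 + (1/9)*(1/848) = -7/9 + 1/7632 = -5935/7632 ≈ -0.77765)
b = 2254
D(t) = -5935/7632
D(b) + B(1720, H) = -5935/7632 + 1720 = 13121105/7632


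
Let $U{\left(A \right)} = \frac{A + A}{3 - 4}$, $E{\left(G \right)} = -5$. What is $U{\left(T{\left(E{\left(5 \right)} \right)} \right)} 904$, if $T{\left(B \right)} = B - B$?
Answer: $0$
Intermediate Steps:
$T{\left(B \right)} = 0$
$U{\left(A \right)} = - 2 A$ ($U{\left(A \right)} = \frac{2 A}{-1} = 2 A \left(-1\right) = - 2 A$)
$U{\left(T{\left(E{\left(5 \right)} \right)} \right)} 904 = \left(-2\right) 0 \cdot 904 = 0 \cdot 904 = 0$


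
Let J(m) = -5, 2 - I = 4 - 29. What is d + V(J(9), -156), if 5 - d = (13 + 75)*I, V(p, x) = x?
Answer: -2527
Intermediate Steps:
I = 27 (I = 2 - (4 - 29) = 2 - 1*(-25) = 2 + 25 = 27)
d = -2371 (d = 5 - (13 + 75)*27 = 5 - 88*27 = 5 - 1*2376 = 5 - 2376 = -2371)
d + V(J(9), -156) = -2371 - 156 = -2527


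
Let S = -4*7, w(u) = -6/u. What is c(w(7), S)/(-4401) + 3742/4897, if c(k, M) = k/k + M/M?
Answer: 16458748/21551697 ≈ 0.76369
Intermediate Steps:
S = -28
c(k, M) = 2 (c(k, M) = 1 + 1 = 2)
c(w(7), S)/(-4401) + 3742/4897 = 2/(-4401) + 3742/4897 = 2*(-1/4401) + 3742*(1/4897) = -2/4401 + 3742/4897 = 16458748/21551697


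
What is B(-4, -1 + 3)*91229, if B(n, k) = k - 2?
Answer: 0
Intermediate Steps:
B(n, k) = -2 + k
B(-4, -1 + 3)*91229 = (-2 + (-1 + 3))*91229 = (-2 + 2)*91229 = 0*91229 = 0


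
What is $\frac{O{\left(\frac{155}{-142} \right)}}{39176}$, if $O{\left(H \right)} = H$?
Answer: $- \frac{155}{5562992} \approx -2.7863 \cdot 10^{-5}$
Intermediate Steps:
$\frac{O{\left(\frac{155}{-142} \right)}}{39176} = \frac{155 \frac{1}{-142}}{39176} = 155 \left(- \frac{1}{142}\right) \frac{1}{39176} = \left(- \frac{155}{142}\right) \frac{1}{39176} = - \frac{155}{5562992}$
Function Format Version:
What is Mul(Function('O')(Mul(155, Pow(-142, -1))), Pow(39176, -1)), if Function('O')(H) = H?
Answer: Rational(-155, 5562992) ≈ -2.7863e-5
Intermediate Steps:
Mul(Function('O')(Mul(155, Pow(-142, -1))), Pow(39176, -1)) = Mul(Mul(155, Pow(-142, -1)), Pow(39176, -1)) = Mul(Mul(155, Rational(-1, 142)), Rational(1, 39176)) = Mul(Rational(-155, 142), Rational(1, 39176)) = Rational(-155, 5562992)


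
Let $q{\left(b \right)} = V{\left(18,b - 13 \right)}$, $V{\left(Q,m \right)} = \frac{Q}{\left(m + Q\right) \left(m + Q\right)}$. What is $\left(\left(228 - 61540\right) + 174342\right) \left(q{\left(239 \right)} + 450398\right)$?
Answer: $\frac{757721905239595}{14884} \approx 5.0908 \cdot 10^{10}$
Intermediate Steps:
$V{\left(Q,m \right)} = \frac{Q}{\left(Q + m\right)^{2}}$ ($V{\left(Q,m \right)} = \frac{Q}{\left(Q + m\right) \left(Q + m\right)} = \frac{Q}{\left(Q + m\right)^{2}}$)
$q{\left(b \right)} = \frac{18}{\left(5 + b\right)^{2}}$ ($q{\left(b \right)} = \frac{18}{\left(18 + \left(b - 13\right)\right)^{2}} = \frac{18}{\left(18 + \left(-13 + b\right)\right)^{2}} = \frac{18}{\left(5 + b\right)^{2}}$)
$\left(\left(228 - 61540\right) + 174342\right) \left(q{\left(239 \right)} + 450398\right) = \left(\left(228 - 61540\right) + 174342\right) \left(\frac{18}{\left(5 + 239\right)^{2}} + 450398\right) = \left(\left(228 - 61540\right) + 174342\right) \left(\frac{18}{59536} + 450398\right) = \left(-61312 + 174342\right) \left(18 \cdot \frac{1}{59536} + 450398\right) = 113030 \left(\frac{9}{29768} + 450398\right) = 113030 \cdot \frac{13407447673}{29768} = \frac{757721905239595}{14884}$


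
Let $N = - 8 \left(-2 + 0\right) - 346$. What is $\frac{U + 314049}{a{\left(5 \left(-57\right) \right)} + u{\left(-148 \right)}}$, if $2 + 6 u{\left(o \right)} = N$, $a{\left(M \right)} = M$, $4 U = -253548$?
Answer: $- \frac{751986}{1021} \approx -736.52$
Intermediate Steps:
$U = -63387$ ($U = \frac{1}{4} \left(-253548\right) = -63387$)
$N = -330$ ($N = \left(-8\right) \left(-2\right) - 346 = 16 - 346 = -330$)
$u{\left(o \right)} = - \frac{166}{3}$ ($u{\left(o \right)} = - \frac{1}{3} + \frac{1}{6} \left(-330\right) = - \frac{1}{3} - 55 = - \frac{166}{3}$)
$\frac{U + 314049}{a{\left(5 \left(-57\right) \right)} + u{\left(-148 \right)}} = \frac{-63387 + 314049}{5 \left(-57\right) - \frac{166}{3}} = \frac{250662}{-285 - \frac{166}{3}} = \frac{250662}{- \frac{1021}{3}} = 250662 \left(- \frac{3}{1021}\right) = - \frac{751986}{1021}$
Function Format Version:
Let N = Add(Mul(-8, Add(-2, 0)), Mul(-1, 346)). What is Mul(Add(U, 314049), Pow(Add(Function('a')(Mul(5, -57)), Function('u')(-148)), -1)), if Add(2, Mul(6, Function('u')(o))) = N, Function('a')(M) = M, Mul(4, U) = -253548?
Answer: Rational(-751986, 1021) ≈ -736.52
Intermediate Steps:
U = -63387 (U = Mul(Rational(1, 4), -253548) = -63387)
N = -330 (N = Add(Mul(-8, -2), -346) = Add(16, -346) = -330)
Function('u')(o) = Rational(-166, 3) (Function('u')(o) = Add(Rational(-1, 3), Mul(Rational(1, 6), -330)) = Add(Rational(-1, 3), -55) = Rational(-166, 3))
Mul(Add(U, 314049), Pow(Add(Function('a')(Mul(5, -57)), Function('u')(-148)), -1)) = Mul(Add(-63387, 314049), Pow(Add(Mul(5, -57), Rational(-166, 3)), -1)) = Mul(250662, Pow(Add(-285, Rational(-166, 3)), -1)) = Mul(250662, Pow(Rational(-1021, 3), -1)) = Mul(250662, Rational(-3, 1021)) = Rational(-751986, 1021)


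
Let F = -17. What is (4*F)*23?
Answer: -1564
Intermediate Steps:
(4*F)*23 = (4*(-17))*23 = -68*23 = -1564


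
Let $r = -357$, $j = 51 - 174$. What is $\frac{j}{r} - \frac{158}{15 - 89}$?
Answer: $\frac{10918}{4403} \approx 2.4797$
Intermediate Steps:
$j = -123$ ($j = 51 - 174 = -123$)
$\frac{j}{r} - \frac{158}{15 - 89} = - \frac{123}{-357} - \frac{158}{15 - 89} = \left(-123\right) \left(- \frac{1}{357}\right) - \frac{158}{-74} = \frac{41}{119} - - \frac{79}{37} = \frac{41}{119} + \frac{79}{37} = \frac{10918}{4403}$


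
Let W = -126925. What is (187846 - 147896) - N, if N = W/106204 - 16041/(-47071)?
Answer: 199719453804111/4999128484 ≈ 39951.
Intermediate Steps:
N = -4270868311/4999128484 (N = -126925/106204 - 16041/(-47071) = -126925*1/106204 - 16041*(-1/47071) = -126925/106204 + 16041/47071 = -4270868311/4999128484 ≈ -0.85432)
(187846 - 147896) - N = (187846 - 147896) - 1*(-4270868311/4999128484) = 39950 + 4270868311/4999128484 = 199719453804111/4999128484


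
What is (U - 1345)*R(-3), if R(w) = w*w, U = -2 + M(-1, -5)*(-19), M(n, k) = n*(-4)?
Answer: -12807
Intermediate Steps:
M(n, k) = -4*n
U = -78 (U = -2 - 4*(-1)*(-19) = -2 + 4*(-19) = -2 - 76 = -78)
R(w) = w²
(U - 1345)*R(-3) = (-78 - 1345)*(-3)² = -1423*9 = -12807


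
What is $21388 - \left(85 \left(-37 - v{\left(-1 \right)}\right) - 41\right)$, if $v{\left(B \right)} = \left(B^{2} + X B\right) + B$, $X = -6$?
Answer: $25084$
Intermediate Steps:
$v{\left(B \right)} = B^{2} - 5 B$ ($v{\left(B \right)} = \left(B^{2} - 6 B\right) + B = B^{2} - 5 B$)
$21388 - \left(85 \left(-37 - v{\left(-1 \right)}\right) - 41\right) = 21388 - \left(85 \left(-37 - - (-5 - 1)\right) - 41\right) = 21388 - \left(85 \left(-37 - \left(-1\right) \left(-6\right)\right) - 41\right) = 21388 - \left(85 \left(-37 - 6\right) - 41\right) = 21388 - \left(85 \left(-43\right) - 41\right) = 21388 - \left(-3655 - 41\right) = 21388 - -3696 = 21388 + 3696 = 25084$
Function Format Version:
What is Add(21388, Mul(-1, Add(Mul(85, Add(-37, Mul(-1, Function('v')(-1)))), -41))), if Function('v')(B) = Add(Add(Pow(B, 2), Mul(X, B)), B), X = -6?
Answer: 25084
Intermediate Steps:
Function('v')(B) = Add(Pow(B, 2), Mul(-5, B)) (Function('v')(B) = Add(Add(Pow(B, 2), Mul(-6, B)), B) = Add(Pow(B, 2), Mul(-5, B)))
Add(21388, Mul(-1, Add(Mul(85, Add(-37, Mul(-1, Function('v')(-1)))), -41))) = Add(21388, Mul(-1, Add(Mul(85, Add(-37, Mul(-1, Mul(-1, Add(-5, -1))))), -41))) = Add(21388, Mul(-1, Add(Mul(85, Add(-37, Mul(-1, Mul(-1, -6)))), -41))) = Add(21388, Mul(-1, Add(Mul(85, Add(-37, Mul(-1, 6))), -41))) = Add(21388, Mul(-1, Add(Mul(85, Add(-37, -6)), -41))) = Add(21388, Mul(-1, Add(Mul(85, -43), -41))) = Add(21388, Mul(-1, Add(-3655, -41))) = Add(21388, Mul(-1, -3696)) = Add(21388, 3696) = 25084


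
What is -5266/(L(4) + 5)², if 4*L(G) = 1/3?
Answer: -758304/3721 ≈ -203.79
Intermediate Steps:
L(G) = 1/12 (L(G) = (¼)/3 = (¼)*(⅓) = 1/12)
-5266/(L(4) + 5)² = -5266/(1/12 + 5)² = -5266/((61/12)²) = -5266/3721/144 = -5266*144/3721 = -758304/3721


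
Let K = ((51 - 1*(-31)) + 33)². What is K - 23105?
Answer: -9880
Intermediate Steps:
K = 13225 (K = ((51 + 31) + 33)² = (82 + 33)² = 115² = 13225)
K - 23105 = 13225 - 23105 = -9880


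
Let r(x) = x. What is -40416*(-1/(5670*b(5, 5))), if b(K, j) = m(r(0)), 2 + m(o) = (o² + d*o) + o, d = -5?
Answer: -3368/945 ≈ -3.5640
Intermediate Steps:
m(o) = -2 + o² - 4*o (m(o) = -2 + ((o² - 5*o) + o) = -2 + (o² - 4*o) = -2 + o² - 4*o)
b(K, j) = -2 (b(K, j) = -2 + 0² - 4*0 = -2 + 0 + 0 = -2)
-40416*(-1/(5670*b(5, 5))) = -40416/((-5670*(-2))) = -40416/11340 = -40416*1/11340 = -3368/945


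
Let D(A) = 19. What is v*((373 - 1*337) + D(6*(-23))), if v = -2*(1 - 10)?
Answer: 990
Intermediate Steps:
v = 18 (v = -2*(-9) = 18)
v*((373 - 1*337) + D(6*(-23))) = 18*((373 - 1*337) + 19) = 18*((373 - 337) + 19) = 18*(36 + 19) = 18*55 = 990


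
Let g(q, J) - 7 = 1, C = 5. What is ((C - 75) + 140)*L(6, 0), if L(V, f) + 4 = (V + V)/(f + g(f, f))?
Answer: -175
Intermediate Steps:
g(q, J) = 8 (g(q, J) = 7 + 1 = 8)
L(V, f) = -4 + 2*V/(8 + f) (L(V, f) = -4 + (V + V)/(f + 8) = -4 + (2*V)/(8 + f) = -4 + 2*V/(8 + f))
((C - 75) + 140)*L(6, 0) = ((5 - 75) + 140)*(2*(-16 + 6 - 2*0)/(8 + 0)) = (-70 + 140)*(2*(-16 + 6 + 0)/8) = 70*(2*(⅛)*(-10)) = 70*(-5/2) = -175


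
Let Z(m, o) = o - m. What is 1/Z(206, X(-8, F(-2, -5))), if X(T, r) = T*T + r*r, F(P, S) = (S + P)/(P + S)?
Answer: -1/141 ≈ -0.0070922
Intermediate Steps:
F(P, S) = 1 (F(P, S) = (P + S)/(P + S) = 1)
X(T, r) = T² + r²
1/Z(206, X(-8, F(-2, -5))) = 1/(((-8)² + 1²) - 1*206) = 1/((64 + 1) - 206) = 1/(65 - 206) = 1/(-141) = -1/141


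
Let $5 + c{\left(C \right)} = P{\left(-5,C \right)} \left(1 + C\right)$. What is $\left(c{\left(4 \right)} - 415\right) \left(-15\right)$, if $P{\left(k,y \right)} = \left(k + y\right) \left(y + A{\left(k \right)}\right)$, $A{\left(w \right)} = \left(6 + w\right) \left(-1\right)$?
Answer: $6525$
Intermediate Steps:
$A{\left(w \right)} = -6 - w$
$P{\left(k,y \right)} = \left(k + y\right) \left(-6 + y - k\right)$ ($P{\left(k,y \right)} = \left(k + y\right) \left(y - \left(6 + k\right)\right) = \left(k + y\right) \left(-6 + y - k\right)$)
$c{\left(C \right)} = -5 + \left(1 + C\right) \left(5 + C^{2} - 6 C\right)$ ($c{\left(C \right)} = -5 + \left(C^{2} - \left(-5\right)^{2} - -30 - 6 C\right) \left(1 + C\right) = -5 + \left(C^{2} - 25 + 30 - 6 C\right) \left(1 + C\right) = -5 + \left(5 + C^{2} - 6 C\right) \left(1 + C\right) = -5 + \left(1 + C\right) \left(5 + C^{2} - 6 C\right)$)
$\left(c{\left(4 \right)} - 415\right) \left(-15\right) = \left(4 \left(-1 + 4^{2} - 20\right) - 415\right) \left(-15\right) = \left(4 \left(-1 + 16 - 20\right) - 415\right) \left(-15\right) = \left(4 \left(-5\right) - 415\right) \left(-15\right) = \left(-20 - 415\right) \left(-15\right) = \left(-435\right) \left(-15\right) = 6525$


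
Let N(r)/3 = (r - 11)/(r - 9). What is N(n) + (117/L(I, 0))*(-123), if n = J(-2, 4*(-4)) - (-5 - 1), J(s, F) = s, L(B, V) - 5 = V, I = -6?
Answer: -2874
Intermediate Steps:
L(B, V) = 5 + V
n = 4 (n = -2 - (-5 - 1) = -2 - 1*(-6) = -2 + 6 = 4)
N(r) = 3*(-11 + r)/(-9 + r) (N(r) = 3*((r - 11)/(r - 9)) = 3*((-11 + r)/(-9 + r)) = 3*(-11 + r)/(-9 + r))
N(n) + (117/L(I, 0))*(-123) = 3*(-11 + 4)/(-9 + 4) + (117/(5 + 0))*(-123) = 3*(-7)/(-5) + (117/5)*(-123) = 3*(-⅕)*(-7) + (117*(⅕))*(-123) = 21/5 + (117/5)*(-123) = 21/5 - 14391/5 = -2874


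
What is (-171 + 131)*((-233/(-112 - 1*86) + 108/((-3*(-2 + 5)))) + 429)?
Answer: -1655980/99 ≈ -16727.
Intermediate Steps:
(-171 + 131)*((-233/(-112 - 1*86) + 108/((-3*(-2 + 5)))) + 429) = -40*((-233/(-112 - 86) + 108/((-3*3))) + 429) = -40*((-233/(-198) + 108/(-9)) + 429) = -40*((-233*(-1/198) + 108*(-1/9)) + 429) = -40*((233/198 - 12) + 429) = -40*(-2143/198 + 429) = -40*82799/198 = -1655980/99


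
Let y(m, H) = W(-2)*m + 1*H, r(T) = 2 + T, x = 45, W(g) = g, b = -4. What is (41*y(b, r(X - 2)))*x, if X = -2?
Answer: 11070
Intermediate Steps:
y(m, H) = H - 2*m (y(m, H) = -2*m + 1*H = -2*m + H = H - 2*m)
(41*y(b, r(X - 2)))*x = (41*((2 + (-2 - 2)) - 2*(-4)))*45 = (41*((2 - 4) + 8))*45 = (41*(-2 + 8))*45 = (41*6)*45 = 246*45 = 11070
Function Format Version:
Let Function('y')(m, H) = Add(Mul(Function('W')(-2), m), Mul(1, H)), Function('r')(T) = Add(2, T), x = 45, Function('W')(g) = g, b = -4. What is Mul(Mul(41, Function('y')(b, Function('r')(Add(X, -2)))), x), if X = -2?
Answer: 11070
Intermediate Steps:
Function('y')(m, H) = Add(H, Mul(-2, m)) (Function('y')(m, H) = Add(Mul(-2, m), Mul(1, H)) = Add(Mul(-2, m), H) = Add(H, Mul(-2, m)))
Mul(Mul(41, Function('y')(b, Function('r')(Add(X, -2)))), x) = Mul(Mul(41, Add(Add(2, Add(-2, -2)), Mul(-2, -4))), 45) = Mul(Mul(41, Add(Add(2, -4), 8)), 45) = Mul(Mul(41, Add(-2, 8)), 45) = Mul(Mul(41, 6), 45) = Mul(246, 45) = 11070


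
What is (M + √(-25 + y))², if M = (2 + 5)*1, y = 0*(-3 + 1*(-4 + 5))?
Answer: 24 + 70*I ≈ 24.0 + 70.0*I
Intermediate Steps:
y = 0 (y = 0*(-3 + 1*1) = 0*(-3 + 1) = 0*(-2) = 0)
M = 7 (M = 7*1 = 7)
(M + √(-25 + y))² = (7 + √(-25 + 0))² = (7 + √(-25))² = (7 + 5*I)²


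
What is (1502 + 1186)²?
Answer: 7225344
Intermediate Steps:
(1502 + 1186)² = 2688² = 7225344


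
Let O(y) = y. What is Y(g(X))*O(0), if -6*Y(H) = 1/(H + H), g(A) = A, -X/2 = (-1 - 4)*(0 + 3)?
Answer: 0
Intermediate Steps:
X = 30 (X = -2*(-1 - 4)*(0 + 3) = -(-10)*3 = -2*(-15) = 30)
Y(H) = -1/(12*H) (Y(H) = -1/(6*(H + H)) = -1/(2*H)/6 = -1/(12*H))
Y(g(X))*O(0) = -1/12/30*0 = -1/12*1/30*0 = -1/360*0 = 0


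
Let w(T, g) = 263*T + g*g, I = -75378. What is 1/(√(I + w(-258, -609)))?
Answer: √227649/227649 ≈ 0.0020959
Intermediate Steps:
w(T, g) = g² + 263*T (w(T, g) = 263*T + g² = g² + 263*T)
1/(√(I + w(-258, -609))) = 1/(√(-75378 + ((-609)² + 263*(-258)))) = 1/(√(-75378 + (370881 - 67854))) = 1/(√(-75378 + 303027)) = 1/(√227649) = √227649/227649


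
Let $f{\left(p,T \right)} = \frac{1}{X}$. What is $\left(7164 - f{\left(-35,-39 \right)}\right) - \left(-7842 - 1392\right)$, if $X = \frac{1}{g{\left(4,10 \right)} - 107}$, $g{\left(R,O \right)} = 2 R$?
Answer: $16497$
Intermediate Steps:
$X = - \frac{1}{99}$ ($X = \frac{1}{2 \cdot 4 - 107} = \frac{1}{8 - 107} = \frac{1}{-99} = - \frac{1}{99} \approx -0.010101$)
$f{\left(p,T \right)} = -99$ ($f{\left(p,T \right)} = \frac{1}{- \frac{1}{99}} = -99$)
$\left(7164 - f{\left(-35,-39 \right)}\right) - \left(-7842 - 1392\right) = \left(7164 - -99\right) - \left(-7842 - 1392\right) = \left(7164 + 99\right) - -9234 = 7263 + 9234 = 16497$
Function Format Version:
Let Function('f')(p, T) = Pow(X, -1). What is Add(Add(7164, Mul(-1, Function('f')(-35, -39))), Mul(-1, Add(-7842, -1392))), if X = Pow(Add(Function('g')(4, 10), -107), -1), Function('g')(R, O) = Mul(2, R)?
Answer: 16497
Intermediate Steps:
X = Rational(-1, 99) (X = Pow(Add(Mul(2, 4), -107), -1) = Pow(Add(8, -107), -1) = Pow(-99, -1) = Rational(-1, 99) ≈ -0.010101)
Function('f')(p, T) = -99 (Function('f')(p, T) = Pow(Rational(-1, 99), -1) = -99)
Add(Add(7164, Mul(-1, Function('f')(-35, -39))), Mul(-1, Add(-7842, -1392))) = Add(Add(7164, Mul(-1, -99)), Mul(-1, Add(-7842, -1392))) = Add(Add(7164, 99), Mul(-1, -9234)) = Add(7263, 9234) = 16497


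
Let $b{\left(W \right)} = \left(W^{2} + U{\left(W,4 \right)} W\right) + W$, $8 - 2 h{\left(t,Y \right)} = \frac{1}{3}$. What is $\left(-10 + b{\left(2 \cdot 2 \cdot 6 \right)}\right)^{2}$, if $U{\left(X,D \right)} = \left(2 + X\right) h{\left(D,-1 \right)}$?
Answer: $8892324$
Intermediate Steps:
$h{\left(t,Y \right)} = \frac{23}{6}$ ($h{\left(t,Y \right)} = 4 - \frac{1}{2 \cdot 3} = 4 - \frac{1}{6} = \frac{23}{6}$)
$U{\left(X,D \right)} = \frac{23}{3} + \frac{23 X}{6}$ ($U{\left(X,D \right)} = \left(2 + X\right) \frac{23}{6} = \frac{23}{3} + \frac{23 X}{6}$)
$b{\left(W \right)} = W + W^{2} + W \left(\frac{23}{3} + \frac{23 W}{6}\right)$ ($b{\left(W \right)} = \left(W^{2} + \left(\frac{23}{3} + \frac{23 W}{6}\right) W\right) + W = \left(W^{2} + W \left(\frac{23}{3} + \frac{23 W}{6}\right)\right) + W = W + W^{2} + W \left(\frac{23}{3} + \frac{23 W}{6}\right)$)
$\left(-10 + b{\left(2 \cdot 2 \cdot 6 \right)}\right)^{2} = \left(-10 + \frac{2 \cdot 2 \cdot 6 \left(52 + 29 \cdot 2 \cdot 2 \cdot 6\right)}{6}\right)^{2} = \left(-10 + \frac{4 \cdot 6 \left(52 + 29 \cdot 4 \cdot 6\right)}{6}\right)^{2} = \left(-10 + \frac{1}{6} \cdot 24 \left(52 + 29 \cdot 24\right)\right)^{2} = \left(-10 + \frac{1}{6} \cdot 24 \left(52 + 696\right)\right)^{2} = \left(-10 + \frac{1}{6} \cdot 24 \cdot 748\right)^{2} = \left(-10 + 2992\right)^{2} = 2982^{2} = 8892324$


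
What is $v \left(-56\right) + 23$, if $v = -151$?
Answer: $8479$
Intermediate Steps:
$v \left(-56\right) + 23 = \left(-151\right) \left(-56\right) + 23 = 8456 + 23 = 8479$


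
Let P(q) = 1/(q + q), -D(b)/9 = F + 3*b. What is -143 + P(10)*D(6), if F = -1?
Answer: -3013/20 ≈ -150.65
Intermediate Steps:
D(b) = 9 - 27*b (D(b) = -9*(-1 + 3*b) = 9 - 27*b)
P(q) = 1/(2*q)
-143 + P(10)*D(6) = -143 + ((1/2)/10)*(9 - 27*6) = -143 + ((1/2)*(1/10))*(9 - 162) = -143 + (1/20)*(-153) = -143 - 153/20 = -3013/20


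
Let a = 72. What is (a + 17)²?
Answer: 7921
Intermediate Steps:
(a + 17)² = (72 + 17)² = 89² = 7921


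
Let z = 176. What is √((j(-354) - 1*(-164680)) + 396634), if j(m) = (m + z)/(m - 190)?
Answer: √2595517449/68 ≈ 749.21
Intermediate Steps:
j(m) = (176 + m)/(-190 + m) (j(m) = (m + 176)/(m - 190) = (176 + m)/(-190 + m))
√((j(-354) - 1*(-164680)) + 396634) = √(((176 - 354)/(-190 - 354) - 1*(-164680)) + 396634) = √((-178/(-544) + 164680) + 396634) = √((-1/544*(-178) + 164680) + 396634) = √((89/272 + 164680) + 396634) = √(44793049/272 + 396634) = √(152677497/272) = √2595517449/68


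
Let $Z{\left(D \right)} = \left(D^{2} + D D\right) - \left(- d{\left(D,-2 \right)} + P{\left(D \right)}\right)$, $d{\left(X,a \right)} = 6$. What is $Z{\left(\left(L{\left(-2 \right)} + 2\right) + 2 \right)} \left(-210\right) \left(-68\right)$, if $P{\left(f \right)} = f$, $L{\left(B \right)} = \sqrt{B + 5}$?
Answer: $571200 + 214200 \sqrt{3} \approx 9.4221 \cdot 10^{5}$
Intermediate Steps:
$L{\left(B \right)} = \sqrt{5 + B}$
$Z{\left(D \right)} = 6 - D + 2 D^{2}$ ($Z{\left(D \right)} = \left(D^{2} + D D\right) - \left(-6 + D\right) = \left(D^{2} + D^{2}\right) - \left(-6 + D\right) = 2 D^{2} - \left(-6 + D\right) = 6 - D + 2 D^{2}$)
$Z{\left(\left(L{\left(-2 \right)} + 2\right) + 2 \right)} \left(-210\right) \left(-68\right) = \left(6 - \left(\left(\sqrt{5 - 2} + 2\right) + 2\right) + 2 \left(\left(\sqrt{5 - 2} + 2\right) + 2\right)^{2}\right) \left(-210\right) \left(-68\right) = \left(6 - \left(\left(\sqrt{3} + 2\right) + 2\right) + 2 \left(\left(\sqrt{3} + 2\right) + 2\right)^{2}\right) \left(-210\right) \left(-68\right) = \left(6 - \left(\left(2 + \sqrt{3}\right) + 2\right) + 2 \left(\left(2 + \sqrt{3}\right) + 2\right)^{2}\right) \left(-210\right) \left(-68\right) = \left(6 - \left(4 + \sqrt{3}\right) + 2 \left(4 + \sqrt{3}\right)^{2}\right) \left(-210\right) \left(-68\right) = \left(2 - \sqrt{3} + 2 \left(4 + \sqrt{3}\right)^{2}\right) \left(-210\right) \left(-68\right) = \left(-420 - 420 \left(4 + \sqrt{3}\right)^{2} + 210 \sqrt{3}\right) \left(-68\right) = 28560 - 14280 \sqrt{3} + 28560 \left(4 + \sqrt{3}\right)^{2}$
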